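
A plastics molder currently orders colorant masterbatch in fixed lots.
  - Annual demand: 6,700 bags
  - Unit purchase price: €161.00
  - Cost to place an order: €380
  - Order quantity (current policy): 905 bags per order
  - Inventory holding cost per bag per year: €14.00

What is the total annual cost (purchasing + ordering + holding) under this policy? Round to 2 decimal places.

Ordering: D/Q × S = 6,700/905 × €380 = €2,813.26
Holding:  Q/2 × H = 905/2 × €14 = €6,335.00
Purchase cost = D·C = 6,700 × 161 = €1,078,700.00
Total = €2,813.26 + €6,335.00 + €1,078,700.00 = €1,087,848.26

€1,087,848.26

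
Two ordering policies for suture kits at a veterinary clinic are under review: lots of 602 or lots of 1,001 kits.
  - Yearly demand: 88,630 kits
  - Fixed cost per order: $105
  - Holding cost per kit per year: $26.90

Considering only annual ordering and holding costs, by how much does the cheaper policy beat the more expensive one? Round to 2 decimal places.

Annual cost at Q: ordering D·S/Q plus holding Q·H/2.
TC(602) = (88,630/602)×105 + (602/2)×26.9 = $23,555.62
TC(1,001) = (88,630/1,001)×105 + (1,001/2)×26.9 = $22,760.30
Lots of 1,001 are cheaper by $795.32.

$795.32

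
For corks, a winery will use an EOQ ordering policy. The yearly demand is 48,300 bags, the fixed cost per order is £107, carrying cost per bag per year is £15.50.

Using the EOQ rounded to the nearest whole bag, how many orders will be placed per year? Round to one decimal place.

59.1 orders per year

2DS/H = 2·48,300·107/15.5 = 666,851.61
EOQ = √666,851.61 ≈ 816.61 → Q = 817
Orders per year = D/Q = 48,300 / 817 = 59.119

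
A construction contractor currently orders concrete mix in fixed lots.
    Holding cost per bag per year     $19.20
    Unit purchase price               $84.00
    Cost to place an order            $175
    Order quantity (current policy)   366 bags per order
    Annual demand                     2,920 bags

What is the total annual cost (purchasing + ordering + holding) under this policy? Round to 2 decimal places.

$250,189.77

Ordering: D/Q × S = 2,920/366 × $175 = $1,396.17
Holding:  Q/2 × H = 366/2 × $19.2 = $3,513.60
Purchase cost = D·C = 2,920 × 84 = $245,280.00
Total = $1,396.17 + $3,513.60 + $245,280.00 = $250,189.77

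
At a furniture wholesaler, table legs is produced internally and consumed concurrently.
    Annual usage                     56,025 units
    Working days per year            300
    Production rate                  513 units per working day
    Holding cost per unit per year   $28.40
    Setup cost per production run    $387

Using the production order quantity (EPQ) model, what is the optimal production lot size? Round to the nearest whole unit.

Daily demand d = 56,025/300 = 186.750; p = 513; 1 − d/p = 0.63596
EPQ = √(2DS / (H(1 − d/p)))
    = √(2 × 56,025 × 387 / (28.4 × 0.63596)) ≈ 1,549.48

1,549 units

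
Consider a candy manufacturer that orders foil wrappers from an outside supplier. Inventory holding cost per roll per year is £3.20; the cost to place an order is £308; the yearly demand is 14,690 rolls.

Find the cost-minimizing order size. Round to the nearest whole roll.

Optimal lot size Q* = (2 × 14,690 × £308 / £3.2)^½ ≈ 1,681.61

1,682 rolls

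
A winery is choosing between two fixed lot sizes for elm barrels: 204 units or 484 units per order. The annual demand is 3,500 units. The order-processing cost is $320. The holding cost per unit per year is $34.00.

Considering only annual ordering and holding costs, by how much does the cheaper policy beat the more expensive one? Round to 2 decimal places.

$1,583.85

For each Q, cost = (D/Q)·S + (Q/2)·H.
TC(204) = (3,500/204)×320 + (204/2)×34 = $8,958.20
TC(484) = (3,500/484)×320 + (484/2)×34 = $10,542.05
Cheaper: Q = 204.  Difference = $1,583.85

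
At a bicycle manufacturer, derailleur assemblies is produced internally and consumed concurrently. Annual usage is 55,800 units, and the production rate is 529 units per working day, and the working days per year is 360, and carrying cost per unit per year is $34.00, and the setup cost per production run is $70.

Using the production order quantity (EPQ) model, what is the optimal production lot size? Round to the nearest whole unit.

d = 55,800/360 = 155.0000 units/day;  effective holding cost H(1 − d/p) = 34·(1 − 155.0000/529) = 24.03781
Q* = √(2DS / H_eff) = √(2·55,800·70 / 24.03781) ≈ 570.08

570 units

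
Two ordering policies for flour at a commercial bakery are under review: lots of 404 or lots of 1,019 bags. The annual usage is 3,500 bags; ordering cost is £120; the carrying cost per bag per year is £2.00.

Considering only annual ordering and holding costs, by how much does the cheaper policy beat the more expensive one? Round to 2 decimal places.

For each Q, cost = (D/Q)·S + (Q/2)·H.
TC(404) = (3,500/404)×120 + (404/2)×2 = £1,443.60
TC(1,019) = (3,500/1,019)×120 + (1,019/2)×2 = £1,431.17
Cheaper: Q = 1,019.  Difference = £12.44

£12.44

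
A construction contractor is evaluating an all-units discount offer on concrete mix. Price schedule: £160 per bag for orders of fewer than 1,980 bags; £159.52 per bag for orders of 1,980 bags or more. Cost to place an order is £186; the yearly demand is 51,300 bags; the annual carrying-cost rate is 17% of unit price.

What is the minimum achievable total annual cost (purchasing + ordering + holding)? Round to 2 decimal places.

£8,215,042.31

H₁ = 17%×£160 = £27.2000;  H₂ = 17%×£159.52 = £27.1184
EOQ₁ = √(2×51,300×186/27.2000) = 837.62  (< 1,980, feasible at tier 1)
EOQ₂ = √(2×51,300×186/27.1184) = 838.88  (< 1,980 → use Q = 1,980 at tier-2 price)
TC(tier 1 (EOQ₁), Q≈837.6) = £8,230,783.19
TC(tier 2, Q≈1,980.0) = £8,215,042.31
Minimum at tier 2: £8,215,042.31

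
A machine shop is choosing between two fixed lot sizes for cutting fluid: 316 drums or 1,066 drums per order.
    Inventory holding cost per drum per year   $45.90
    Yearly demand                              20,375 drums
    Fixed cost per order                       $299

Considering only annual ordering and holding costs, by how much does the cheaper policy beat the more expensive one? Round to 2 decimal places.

$3,648.56

For each Q, cost = (D/Q)·S + (Q/2)·H.
TC(316) = (20,375/316)×299 + (316/2)×45.9 = $26,531.08
TC(1,066) = (20,375/1,066)×299 + (1,066/2)×45.9 = $30,179.64
Cheaper: Q = 316.  Difference = $3,648.56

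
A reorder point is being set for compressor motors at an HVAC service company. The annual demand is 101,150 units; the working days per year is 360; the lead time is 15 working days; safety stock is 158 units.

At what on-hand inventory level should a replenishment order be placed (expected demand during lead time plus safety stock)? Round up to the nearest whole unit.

Daily demand d = 101,150 / 360 = 280.972 units/day
Demand during lead time = 280.972 × 15 = 4,214.58
Reorder point = 4,214.58 + 158 = 4,372.58 → round up

4,373 units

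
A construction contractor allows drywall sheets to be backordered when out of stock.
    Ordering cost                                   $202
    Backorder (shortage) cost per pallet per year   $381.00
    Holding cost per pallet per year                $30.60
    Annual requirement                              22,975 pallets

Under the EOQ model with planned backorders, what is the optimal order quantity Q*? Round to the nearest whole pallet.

Basic EOQ = √(2·22,975·202/30.6) = 550.754
Backorder adjustment √((H+b)/b) = √((30.6+381)/381) = 1.0394
Q* = 550.754 × 1.0394 ≈ 572.44

572 pallets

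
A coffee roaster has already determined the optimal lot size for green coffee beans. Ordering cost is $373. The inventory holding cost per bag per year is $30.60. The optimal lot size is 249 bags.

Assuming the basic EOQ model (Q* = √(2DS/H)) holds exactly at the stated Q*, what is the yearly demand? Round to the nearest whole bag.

EOQ relation: Q² = 2DS/H, so rearrange for the unknown.
D = Q²H / (2S) = 249² × 30.6 / (2 × 373) = 2,543.20

2,543 bags per year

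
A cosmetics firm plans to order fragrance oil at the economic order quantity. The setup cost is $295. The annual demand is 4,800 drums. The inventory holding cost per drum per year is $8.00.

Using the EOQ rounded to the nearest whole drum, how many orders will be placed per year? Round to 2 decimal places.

EOQ = √(2DS/H) = √(2 × 4,800 × 295 / 8)
    = √(354,000.00) ≈ 594.98 → Q = 595
Orders per year = D/Q = 4,800 / 595 = 8.067

8.07 orders per year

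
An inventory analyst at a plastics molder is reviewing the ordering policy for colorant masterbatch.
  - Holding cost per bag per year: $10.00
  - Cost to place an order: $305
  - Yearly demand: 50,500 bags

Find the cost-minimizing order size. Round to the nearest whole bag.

EOQ = √(2DS/H) = √(2 × 50,500 × 305 / 10)
    = √(3,080,500.00) ≈ 1,755.14

1,755 bags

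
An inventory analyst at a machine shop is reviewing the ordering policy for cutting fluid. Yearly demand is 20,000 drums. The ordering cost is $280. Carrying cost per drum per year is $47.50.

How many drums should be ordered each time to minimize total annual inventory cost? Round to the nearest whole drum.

Optimal lot size Q* = (2 × 20,000 × $280 / $47.5)^½ ≈ 485.58

486 drums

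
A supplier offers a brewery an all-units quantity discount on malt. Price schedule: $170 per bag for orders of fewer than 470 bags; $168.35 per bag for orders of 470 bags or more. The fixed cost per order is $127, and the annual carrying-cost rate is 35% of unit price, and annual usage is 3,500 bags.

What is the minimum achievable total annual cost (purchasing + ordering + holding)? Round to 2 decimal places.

$602,272.93

H₁ = 35%×$170 = $59.5000;  H₂ = 35%×$168.35 = $58.9225
EOQ₁ = √(2×3,500×127/59.5000) = 122.23  (< 470, feasible at tier 1)
EOQ₂ = √(2×3,500×127/58.9225) = 122.83  (< 470 → use Q = 470 at tier-2 price)
TC(tier 1 (EOQ₁), Q≈122.2) = $602,272.93
TC(tier 2, Q≈470.0) = $604,017.53
Minimum at tier 1 (EOQ₁): $602,272.93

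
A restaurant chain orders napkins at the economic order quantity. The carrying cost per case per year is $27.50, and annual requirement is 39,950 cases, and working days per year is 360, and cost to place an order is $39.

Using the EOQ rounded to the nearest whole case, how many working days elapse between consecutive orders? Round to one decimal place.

3.0 days

Q* = √(2·D·S / H) = √(2·39,950·39 / 27.5) = √113,312.7 ≈ 336.62 → Q = 337 cases
Days between orders = 360 / (D/Q) = 360 / 118.546 ≈ 3.037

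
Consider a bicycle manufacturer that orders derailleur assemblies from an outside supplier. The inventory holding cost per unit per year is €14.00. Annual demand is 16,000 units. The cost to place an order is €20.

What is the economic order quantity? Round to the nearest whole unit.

EOQ = √(2DS/H) = √(2 × 16,000 × 20 / 14)
    = √(45,714.29) ≈ 213.81

214 units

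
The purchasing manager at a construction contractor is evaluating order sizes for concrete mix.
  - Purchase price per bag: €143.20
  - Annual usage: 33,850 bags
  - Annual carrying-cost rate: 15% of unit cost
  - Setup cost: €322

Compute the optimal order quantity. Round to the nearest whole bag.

1,007 bags

H = i·C = 0.15 × €143.2 = €21.4800 per bag-year
2DS/H = 2·33,850·322/21.48 = 1,014,869.65
EOQ = √1,014,869.65 ≈ 1,007.41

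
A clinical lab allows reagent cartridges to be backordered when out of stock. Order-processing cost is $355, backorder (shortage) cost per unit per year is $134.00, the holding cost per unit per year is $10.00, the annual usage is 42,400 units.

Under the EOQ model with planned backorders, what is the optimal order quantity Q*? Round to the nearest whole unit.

1,799 units

Q* = √(2DS/H) · √((H + b)/b)
   = √(2 × 42,400 × 355 / 10) · √((10 + 134) / 134)
   = 1,735.050 × 1.0366 ≈ 1,798.63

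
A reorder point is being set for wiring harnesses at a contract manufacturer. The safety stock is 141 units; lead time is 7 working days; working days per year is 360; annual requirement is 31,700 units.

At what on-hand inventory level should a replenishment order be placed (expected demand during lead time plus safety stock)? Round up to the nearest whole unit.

Daily demand d = 31,700 / 360 = 88.056 units/day
Demand during lead time = 88.056 × 7 = 616.39
Reorder point = 616.39 + 141 = 757.39 → round up

758 units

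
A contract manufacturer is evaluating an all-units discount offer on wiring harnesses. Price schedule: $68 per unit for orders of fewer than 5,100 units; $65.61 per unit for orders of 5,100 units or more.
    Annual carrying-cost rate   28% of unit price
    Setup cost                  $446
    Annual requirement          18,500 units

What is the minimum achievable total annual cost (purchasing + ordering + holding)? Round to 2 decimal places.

$1,262,248.38

H₁ = 28%×$68 = $19.0400;  H₂ = 28%×$65.61 = $18.3708
EOQ₁ = √(2×18,500×446/19.0400) = 930.97  (< 5,100, feasible at tier 1)
EOQ₂ = √(2×18,500×446/18.3708) = 947.77  (< 5,100 → use Q = 5,100 at tier-2 price)
TC(tier 1 (EOQ₁), Q≈931.0) = $1,275,725.63
TC(tier 2, Q≈5,100.0) = $1,262,248.38
Minimum at tier 2: $1,262,248.38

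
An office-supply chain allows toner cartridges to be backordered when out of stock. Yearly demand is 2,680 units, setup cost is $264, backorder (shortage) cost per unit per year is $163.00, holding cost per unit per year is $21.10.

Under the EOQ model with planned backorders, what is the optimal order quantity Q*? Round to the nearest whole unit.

Q* = √(2DS/H) · √((H + b)/b)
   = √(2 × 2,680 × 264 / 21.1) · √((21.1 + 163) / 163)
   = 258.966 × 1.0628 ≈ 275.22

275 units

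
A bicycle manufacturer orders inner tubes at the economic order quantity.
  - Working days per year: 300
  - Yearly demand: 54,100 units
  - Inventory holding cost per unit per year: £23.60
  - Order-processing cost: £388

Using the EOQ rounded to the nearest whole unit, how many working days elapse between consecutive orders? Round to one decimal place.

EOQ = √(2DS/H) = √(2 × 54,100 × 388 / 23.6)
    = √(1,778,881.36) ≈ 1,333.75 → Q = 1,334 units
T = Q/D × 300 days = 1,334/54,100 × 300 = 7.397 days

7.4 days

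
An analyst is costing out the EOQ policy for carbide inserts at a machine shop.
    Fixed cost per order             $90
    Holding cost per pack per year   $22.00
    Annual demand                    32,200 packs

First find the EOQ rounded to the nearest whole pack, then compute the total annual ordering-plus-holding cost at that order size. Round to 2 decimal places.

2DS/H = 2·32,200·90/22 = 263,454.55
EOQ = √263,454.55 ≈ 513.28 → Q = 513 packs
Annual ordering cost = (D/Q)·S = (32,200/513) × 90 = $5,649.12
Annual holding cost  = (Q/2)·H = (513/2) × 22 = $5,643.00
Total = $5,649.12 + $5,643.00 = $11,292.12

$11,292.12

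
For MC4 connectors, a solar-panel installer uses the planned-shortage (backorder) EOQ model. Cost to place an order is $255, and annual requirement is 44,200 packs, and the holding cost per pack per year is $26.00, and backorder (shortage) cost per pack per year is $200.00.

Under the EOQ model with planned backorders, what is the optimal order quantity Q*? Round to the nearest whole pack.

990 packs

Basic EOQ = √(2·44,200·255/26) = 931.128
Backorder adjustment √((H+b)/b) = √((26+200)/200) = 1.0630
Q* = 931.128 × 1.0630 ≈ 989.80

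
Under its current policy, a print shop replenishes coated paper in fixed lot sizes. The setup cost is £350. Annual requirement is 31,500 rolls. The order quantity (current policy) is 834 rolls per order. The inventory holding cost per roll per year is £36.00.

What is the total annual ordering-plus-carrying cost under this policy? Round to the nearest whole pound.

£28,231

Annual ordering cost = (D/Q)·S = (31,500/834) × 350 = £13,219.42
Annual holding cost  = (Q/2)·H = (834/2) × 36 = £15,012.00
Total = £13,219.42 + £15,012.00 = £28,231.42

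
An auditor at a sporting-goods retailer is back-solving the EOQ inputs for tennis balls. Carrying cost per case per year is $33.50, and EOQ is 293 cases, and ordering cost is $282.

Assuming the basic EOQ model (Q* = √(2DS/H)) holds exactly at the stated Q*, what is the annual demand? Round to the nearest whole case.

EOQ relation: Q² = 2DS/H, so rearrange for the unknown.
D = Q²H / (2S) = 293² × 33.5 / (2 × 282) = 5,099.19

5,099 cases per year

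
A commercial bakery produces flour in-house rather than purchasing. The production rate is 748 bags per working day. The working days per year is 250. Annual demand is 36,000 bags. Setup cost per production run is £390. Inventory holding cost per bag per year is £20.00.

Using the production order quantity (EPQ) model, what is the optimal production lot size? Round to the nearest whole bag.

Daily demand d = 36,000/250 = 144.000; p = 748; 1 − d/p = 0.80749
EPQ = √(2DS / (H(1 − d/p)))
    = √(2 × 36,000 × 390 / (20 × 0.80749)) ≈ 1,318.61

1,319 bags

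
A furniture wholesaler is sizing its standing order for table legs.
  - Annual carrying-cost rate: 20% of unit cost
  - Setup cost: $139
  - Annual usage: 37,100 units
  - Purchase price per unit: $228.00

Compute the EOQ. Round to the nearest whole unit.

H = i·C = 0.2 × $228 = $45.6000 per unit-year
EOQ = √(2DS/H) = √(2 × 37,100 × 139 / 45.6)
    = √(226,179.82) ≈ 475.58

476 units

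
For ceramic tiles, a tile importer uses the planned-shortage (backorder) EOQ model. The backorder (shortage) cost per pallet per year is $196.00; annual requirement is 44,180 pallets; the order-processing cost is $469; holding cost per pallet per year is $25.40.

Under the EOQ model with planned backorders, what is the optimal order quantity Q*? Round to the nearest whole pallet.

Q* = √(2DS/H) · √((H + b)/b)
   = √(2 × 44,180 × 469 / 25.4) · √((25.4 + 196) / 196)
   = 1,277.313 × 1.0628 ≈ 1,357.56

1,358 pallets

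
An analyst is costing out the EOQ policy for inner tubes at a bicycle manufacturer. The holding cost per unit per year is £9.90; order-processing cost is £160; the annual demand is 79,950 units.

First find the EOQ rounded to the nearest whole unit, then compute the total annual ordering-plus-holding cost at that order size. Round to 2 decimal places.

Q* = √(2·D·S / H) = √(2·79,950·160 / 9.9) = √2,584,242.4 ≈ 1,607.56 → Q = 1,608 units
Orders/yr = 79,950/1,608 = 49.720; ordering cost = 49.720 × £160 = £7,955.22
Average inventory = 1,608/2 = 804; holding cost = 804 × £9.9 = £7,959.60
Total = £7,955.22 + £7,959.60 = £15,914.82

£15,914.82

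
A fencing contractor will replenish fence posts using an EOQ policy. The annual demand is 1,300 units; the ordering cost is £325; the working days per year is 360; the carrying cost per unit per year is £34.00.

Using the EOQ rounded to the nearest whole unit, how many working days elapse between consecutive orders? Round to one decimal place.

43.8 days

Q* = √(2·D·S / H) = √(2·1,300·325 / 34) = √24,852.9 ≈ 157.65 → Q = 158 units
Days between orders = 360 / (D/Q) = 360 / 8.228 ≈ 43.754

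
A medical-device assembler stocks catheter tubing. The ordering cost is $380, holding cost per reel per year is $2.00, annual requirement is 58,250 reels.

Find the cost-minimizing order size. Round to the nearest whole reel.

Optimal lot size Q* = (2 × 58,250 × $380 / $2)^½ ≈ 4,704.78

4,705 reels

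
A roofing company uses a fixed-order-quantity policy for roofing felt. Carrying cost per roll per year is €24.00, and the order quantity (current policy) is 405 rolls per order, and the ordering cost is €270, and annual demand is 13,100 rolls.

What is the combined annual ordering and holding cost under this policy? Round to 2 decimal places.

Annual ordering cost = (D/Q)·S = (13,100/405) × 270 = €8,733.33
Annual holding cost  = (Q/2)·H = (405/2) × 24 = €4,860.00
Total = €8,733.33 + €4,860.00 = €13,593.33

€13,593.33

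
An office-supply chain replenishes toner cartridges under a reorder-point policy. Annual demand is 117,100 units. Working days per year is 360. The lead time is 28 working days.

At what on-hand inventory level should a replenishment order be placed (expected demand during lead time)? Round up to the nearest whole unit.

9,108 units

Daily demand d = 117,100 / 360 = 325.278 units/day
Demand during lead time = 325.278 × 28 = 9,107.78
Reorder point = 9,107.78 → round up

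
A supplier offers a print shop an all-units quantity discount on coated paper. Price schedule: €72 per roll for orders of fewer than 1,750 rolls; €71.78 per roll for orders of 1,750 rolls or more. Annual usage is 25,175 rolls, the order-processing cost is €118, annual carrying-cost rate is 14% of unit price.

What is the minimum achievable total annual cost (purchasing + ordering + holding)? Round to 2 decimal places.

H₁ = 14%×€72 = €10.0800;  H₂ = 14%×€71.78 = €10.0492
EOQ₁ = √(2×25,175×118/10.0800) = 767.73  (< 1,750, feasible at tier 1)
EOQ₂ = √(2×25,175×118/10.0492) = 768.91  (< 1,750 → use Q = 1,750 at tier-2 price)
TC(tier 1 (EOQ₁), Q≈767.7) = €1,820,338.75
TC(tier 2, Q≈1,750.0) = €1,817,552.06
Minimum at tier 2: €1,817,552.06

€1,817,552.06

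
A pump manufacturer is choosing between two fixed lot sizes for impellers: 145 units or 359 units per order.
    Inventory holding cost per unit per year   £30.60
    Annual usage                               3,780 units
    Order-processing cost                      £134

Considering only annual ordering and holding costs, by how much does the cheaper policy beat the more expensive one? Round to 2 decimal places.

Annual cost at Q: ordering D·S/Q plus holding Q·H/2.
TC(145) = (3,780/145)×134 + (145/2)×30.6 = £5,711.74
TC(359) = (3,780/359)×134 + (359/2)×30.6 = £6,903.62
Lots of 145 are cheaper by £1,191.88.

£1,191.88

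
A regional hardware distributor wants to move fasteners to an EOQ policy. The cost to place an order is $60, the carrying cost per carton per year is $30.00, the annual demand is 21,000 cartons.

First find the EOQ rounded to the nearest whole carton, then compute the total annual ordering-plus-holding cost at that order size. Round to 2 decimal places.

2DS/H = 2·21,000·60/30 = 84,000.00
EOQ = √84,000.00 ≈ 289.83 → Q = 290 cartons
Ordering: D/Q × S = 21,000/290 × $60 = $4,344.83
Holding:  Q/2 × H = 290/2 × $30 = $4,350.00
Total = $4,344.83 + $4,350.00 = $8,694.83

$8,694.83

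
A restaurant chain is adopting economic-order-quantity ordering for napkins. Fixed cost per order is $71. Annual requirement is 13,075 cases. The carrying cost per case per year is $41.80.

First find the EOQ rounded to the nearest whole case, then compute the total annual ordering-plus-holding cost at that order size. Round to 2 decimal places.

Optimal lot size Q* = (2 × 13,075 × $71 / $41.8)^½ ≈ 210.75 → Q = 211 cases
Ordering: D/Q × S = 13,075/211 × $71 = $4,399.64
Holding:  Q/2 × H = 211/2 × $41.8 = $4,409.90
Total = $4,399.64 + $4,409.90 = $8,809.54

$8,809.54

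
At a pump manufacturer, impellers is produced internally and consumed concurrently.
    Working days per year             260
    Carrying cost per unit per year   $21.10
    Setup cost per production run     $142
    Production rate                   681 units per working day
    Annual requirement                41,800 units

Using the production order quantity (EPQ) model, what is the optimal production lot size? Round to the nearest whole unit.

858 units

d = 41,800/260 = 160.7692 units/day;  effective holding cost H(1 − d/p) = 21.1·(1 − 160.7692/681) = 16.11875
Q* = √(2DS / H_eff) = √(2·41,800·142 / 16.11875) ≈ 858.19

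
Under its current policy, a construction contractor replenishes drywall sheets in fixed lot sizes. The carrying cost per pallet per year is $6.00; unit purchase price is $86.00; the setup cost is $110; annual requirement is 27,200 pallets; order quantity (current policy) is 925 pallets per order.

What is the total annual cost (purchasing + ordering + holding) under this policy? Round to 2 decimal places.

Orders/yr = 27,200/925 = 29.405; ordering cost = 29.405 × $110 = $3,234.59
Average inventory = 925/2 = 462.5; holding cost = 462.5 × $6 = $2,775.00
Purchase cost = D·C = 27,200 × 86 = $2,339,200.00
Total = $3,234.59 + $2,775.00 + $2,339,200.00 = $2,345,209.59

$2,345,209.59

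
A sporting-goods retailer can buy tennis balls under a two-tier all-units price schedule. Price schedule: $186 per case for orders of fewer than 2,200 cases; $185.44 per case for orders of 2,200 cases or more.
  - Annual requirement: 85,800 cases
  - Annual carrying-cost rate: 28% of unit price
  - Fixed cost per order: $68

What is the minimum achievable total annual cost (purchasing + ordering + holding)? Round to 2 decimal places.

H₁ = 28%×$186 = $52.0800;  H₂ = 28%×$185.44 = $51.9232
EOQ₁ = √(2×85,800×68/52.0800) = 473.34  (< 2,200, feasible at tier 1)
EOQ₂ = √(2×85,800×68/51.9232) = 474.06  (< 2,200 → use Q = 2,200 at tier-2 price)
TC(tier 1 (EOQ₁), Q≈473.3) = $15,983,451.80
TC(tier 2, Q≈2,200.0) = $15,970,519.52
Minimum at tier 2: $15,970,519.52

$15,970,519.52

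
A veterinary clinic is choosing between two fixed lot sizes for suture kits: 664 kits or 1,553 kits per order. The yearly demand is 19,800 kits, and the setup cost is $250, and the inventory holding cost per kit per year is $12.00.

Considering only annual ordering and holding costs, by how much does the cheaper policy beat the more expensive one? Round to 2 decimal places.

For each Q, cost = (D/Q)·S + (Q/2)·H.
TC(664) = (19,800/664)×250 + (664/2)×12 = $11,438.82
TC(1,553) = (19,800/1,553)×250 + (1,553/2)×12 = $12,505.38
|ΔTC| = |$11,438.82 − $12,505.38| = $1,066.56

$1,066.56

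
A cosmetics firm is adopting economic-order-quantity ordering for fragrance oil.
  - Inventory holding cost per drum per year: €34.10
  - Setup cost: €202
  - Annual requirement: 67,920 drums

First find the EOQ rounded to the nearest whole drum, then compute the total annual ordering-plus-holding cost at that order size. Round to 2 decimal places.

EOQ = √(2DS/H) = √(2 × 67,920 × 202 / 34.1)
    = √(804,682.70) ≈ 897.04 → Q = 897 drums
Ordering: D/Q × S = 67,920/897 × €202 = €15,295.25
Holding:  Q/2 × H = 897/2 × €34.1 = €15,293.85
Total = €15,295.25 + €15,293.85 = €30,589.10

€30,589.10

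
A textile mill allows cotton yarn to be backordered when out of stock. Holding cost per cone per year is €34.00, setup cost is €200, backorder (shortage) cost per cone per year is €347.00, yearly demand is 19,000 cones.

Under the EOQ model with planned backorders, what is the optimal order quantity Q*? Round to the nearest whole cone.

Q* = √(2DS/H) · √((H + b)/b)
   = √(2 × 19,000 × 200 / 34) · √((34 + 347) / 347)
   = 472.789 × 1.0478 ≈ 495.41

495 cones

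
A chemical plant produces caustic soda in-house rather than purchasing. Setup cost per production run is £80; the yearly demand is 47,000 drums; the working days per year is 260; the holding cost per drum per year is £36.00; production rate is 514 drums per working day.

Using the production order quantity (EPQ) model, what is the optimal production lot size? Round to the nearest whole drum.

Daily demand d = 47,000/260 = 180.769; p = 514; 1 − d/p = 0.64831
EPQ = √(2DS / (H(1 − d/p)))
    = √(2 × 47,000 × 80 / (36 × 0.64831)) ≈ 567.63

568 drums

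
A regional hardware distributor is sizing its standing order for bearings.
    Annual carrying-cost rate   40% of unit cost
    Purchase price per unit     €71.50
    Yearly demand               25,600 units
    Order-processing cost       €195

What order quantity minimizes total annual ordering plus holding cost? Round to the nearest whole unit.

H = i·C = 0.4 × €71.5 = €28.6000 per unit-year
2DS/H = 2·25,600·195/28.6 = 349,090.91
EOQ = √349,090.91 ≈ 590.84

591 units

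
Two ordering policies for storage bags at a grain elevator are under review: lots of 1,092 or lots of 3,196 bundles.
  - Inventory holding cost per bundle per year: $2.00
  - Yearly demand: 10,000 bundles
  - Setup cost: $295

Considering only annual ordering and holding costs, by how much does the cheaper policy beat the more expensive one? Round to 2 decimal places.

$325.56

TC(Q) = (D/Q)S + (Q/2)H
TC(1,092) = (10,000/1,092)×295 + (1,092/2)×2 = $3,793.47
TC(3,196) = (10,000/3,196)×295 + (3,196/2)×2 = $4,119.03
Lots of 1,092 are cheaper by $325.56.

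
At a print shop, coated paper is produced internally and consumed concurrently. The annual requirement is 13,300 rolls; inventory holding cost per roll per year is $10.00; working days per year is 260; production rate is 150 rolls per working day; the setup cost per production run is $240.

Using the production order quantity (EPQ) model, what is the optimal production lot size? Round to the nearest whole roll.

984 rolls

Daily demand d = 13,300/260 = 51.154; p = 150; 1 − d/p = 0.65897
EPQ = √(2DS / (H(1 − d/p)))
    = √(2 × 13,300 × 240 / (10 × 0.65897)) ≈ 984.27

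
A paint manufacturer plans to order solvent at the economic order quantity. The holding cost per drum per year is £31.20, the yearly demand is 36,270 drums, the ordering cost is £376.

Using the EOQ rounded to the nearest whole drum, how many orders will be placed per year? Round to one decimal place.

38.8 orders per year

2DS/H = 2·36,270·376/31.2 = 874,200.00
EOQ = √874,200.00 ≈ 934.99 → Q = 935
Orders per year = D/Q = 36,270 / 935 = 38.791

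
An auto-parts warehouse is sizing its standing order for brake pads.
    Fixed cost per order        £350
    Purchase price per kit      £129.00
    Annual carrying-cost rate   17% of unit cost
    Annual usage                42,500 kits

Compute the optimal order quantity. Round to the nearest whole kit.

1,165 kits

Holding cost per kit per year: H = 17% × £129 = £21.9300
Optimal lot size Q* = (2 × 42,500 × £350 / £21.93)^½ ≈ 1,164.73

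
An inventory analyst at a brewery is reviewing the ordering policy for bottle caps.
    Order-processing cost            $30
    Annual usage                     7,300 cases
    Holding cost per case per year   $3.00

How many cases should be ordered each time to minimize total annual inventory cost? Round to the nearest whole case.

382 cases

Optimal lot size Q* = (2 × 7,300 × $30 / $3)^½ ≈ 382.10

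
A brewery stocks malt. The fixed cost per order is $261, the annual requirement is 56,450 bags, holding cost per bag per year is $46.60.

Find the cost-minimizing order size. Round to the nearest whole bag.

795 bags

Q* = √(2·D·S / H) = √(2·56,450·261 / 46.6) = √632,336.9 ≈ 795.20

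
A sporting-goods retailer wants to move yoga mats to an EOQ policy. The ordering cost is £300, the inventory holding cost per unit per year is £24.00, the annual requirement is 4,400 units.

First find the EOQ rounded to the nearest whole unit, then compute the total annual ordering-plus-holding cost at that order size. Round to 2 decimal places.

EOQ = √(2DS/H) = √(2 × 4,400 × 300 / 24)
    = √(110,000.00) ≈ 331.66 → Q = 332 units
Orders/yr = 4,400/332 = 13.253; ordering cost = 13.253 × £300 = £3,975.90
Average inventory = 332/2 = 166; holding cost = 166 × £24 = £3,984.00
Total = £3,975.90 + £3,984.00 = £7,959.90

£7,959.90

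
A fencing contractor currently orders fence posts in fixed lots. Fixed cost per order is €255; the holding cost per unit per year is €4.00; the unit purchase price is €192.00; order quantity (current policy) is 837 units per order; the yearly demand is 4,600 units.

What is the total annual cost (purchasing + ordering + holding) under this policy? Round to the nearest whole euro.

Orders/yr = 4,600/837 = 5.496; ordering cost = 5.496 × €255 = €1,401.43
Average inventory = 837/2 = 418.5; holding cost = 418.5 × €4 = €1,674.00
Purchase cost = D·C = 4,600 × 192 = €883,200.00
Total = €1,401.43 + €1,674.00 + €883,200.00 = €886,275.43

€886,275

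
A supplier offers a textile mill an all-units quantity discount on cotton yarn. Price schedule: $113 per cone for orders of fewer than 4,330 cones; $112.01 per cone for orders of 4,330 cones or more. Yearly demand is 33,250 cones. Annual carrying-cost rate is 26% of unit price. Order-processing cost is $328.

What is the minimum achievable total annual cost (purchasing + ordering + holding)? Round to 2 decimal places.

$3,782,564.75

H₁ = 26%×$113 = $29.3800;  H₂ = 26%×$112.01 = $29.1226
EOQ₁ = √(2×33,250×328/29.3800) = 861.63  (< 4,330, feasible at tier 1)
EOQ₂ = √(2×33,250×328/29.1226) = 865.43  (< 4,330 → use Q = 4,330 at tier-2 price)
TC(tier 1 (EOQ₁), Q≈861.6) = $3,782,564.75
TC(tier 2, Q≈4,330.0) = $3,789,901.64
Minimum at tier 1 (EOQ₁): $3,782,564.75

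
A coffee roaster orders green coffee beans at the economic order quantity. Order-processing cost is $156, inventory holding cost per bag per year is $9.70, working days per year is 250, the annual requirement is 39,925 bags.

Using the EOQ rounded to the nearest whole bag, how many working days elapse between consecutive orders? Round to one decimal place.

EOQ = √(2DS/H) = √(2 × 39,925 × 156 / 9.7)
    = √(1,284,185.57) ≈ 1,133.22 → Q = 1,133 bags
T = Q/D × 250 days = 1,133/39,925 × 250 = 7.095 days

7.1 days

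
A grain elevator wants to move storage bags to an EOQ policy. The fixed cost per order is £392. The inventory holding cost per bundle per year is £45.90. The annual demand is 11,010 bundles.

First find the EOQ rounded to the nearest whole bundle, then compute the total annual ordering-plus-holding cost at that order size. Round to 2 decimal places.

EOQ = √(2DS/H) = √(2 × 11,010 × 392 / 45.9)
    = √(188,057.52) ≈ 433.66 → Q = 434 bundles
Orders/yr = 11,010/434 = 25.369; ordering cost = 25.369 × £392 = £9,944.52
Average inventory = 434/2 = 217; holding cost = 217 × £45.9 = £9,960.30
Total = £9,944.52 + £9,960.30 = £19,904.82

£19,904.82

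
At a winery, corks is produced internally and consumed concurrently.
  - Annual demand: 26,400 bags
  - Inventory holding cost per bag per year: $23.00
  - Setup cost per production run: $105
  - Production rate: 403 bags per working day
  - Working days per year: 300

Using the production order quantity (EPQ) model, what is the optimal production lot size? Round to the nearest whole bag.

d = 26,400/300 = 88.0000 bags/day;  effective holding cost H(1 − d/p) = 23·(1 − 88.0000/403) = 17.97767
Q* = √(2DS / H_eff) = √(2·26,400·105 / 17.97767) ≈ 555.32

555 bags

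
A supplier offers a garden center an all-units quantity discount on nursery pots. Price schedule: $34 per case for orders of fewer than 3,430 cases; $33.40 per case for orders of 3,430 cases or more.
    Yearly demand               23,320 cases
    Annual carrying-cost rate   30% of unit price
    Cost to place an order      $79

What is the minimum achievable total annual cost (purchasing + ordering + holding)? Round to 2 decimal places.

$796,609.41

H₁ = 30%×$34 = $10.2000;  H₂ = 30%×$33.40 = $10.0200
EOQ₁ = √(2×23,320×79/10.2000) = 601.03  (< 3,430, feasible at tier 1)
EOQ₂ = √(2×23,320×79/10.0200) = 606.40  (< 3,430 → use Q = 3,430 at tier-2 price)
TC(tier 1 (EOQ₁), Q≈601.0) = $799,010.46
TC(tier 2, Q≈3,430.0) = $796,609.41
Minimum at tier 2: $796,609.41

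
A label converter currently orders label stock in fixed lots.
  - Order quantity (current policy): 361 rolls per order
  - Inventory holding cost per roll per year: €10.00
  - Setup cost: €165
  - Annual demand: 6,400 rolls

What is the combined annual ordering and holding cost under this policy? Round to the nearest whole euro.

€4,730

Annual ordering cost = (D/Q)·S = (6,400/361) × 165 = €2,925.21
Annual holding cost  = (Q/2)·H = (361/2) × 10 = €1,805.00
Total = €2,925.21 + €1,805.00 = €4,730.21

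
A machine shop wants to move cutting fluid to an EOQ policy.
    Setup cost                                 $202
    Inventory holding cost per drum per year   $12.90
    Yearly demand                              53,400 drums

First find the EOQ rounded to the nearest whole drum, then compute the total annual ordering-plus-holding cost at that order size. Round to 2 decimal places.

$16,682.31

Optimal lot size Q* = (2 × 53,400 × $202 / $12.9)^½ ≈ 1,293.20 → Q = 1,293 drums
Orders/yr = 53,400/1,293 = 41.299; ordering cost = 41.299 × $202 = $8,342.46
Average inventory = 1,293/2 = 646.5; holding cost = 646.5 × $12.9 = $8,339.85
Total = $8,342.46 + $8,339.85 = $16,682.31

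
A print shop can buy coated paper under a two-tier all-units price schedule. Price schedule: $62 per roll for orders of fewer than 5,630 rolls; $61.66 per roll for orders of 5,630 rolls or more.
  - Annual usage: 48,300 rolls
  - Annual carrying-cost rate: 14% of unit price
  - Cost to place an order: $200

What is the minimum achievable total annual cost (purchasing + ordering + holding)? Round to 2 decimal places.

H₁ = 14%×$62 = $8.6800;  H₂ = 14%×$61.66 = $8.6324
EOQ₁ = √(2×48,300×200/8.6800) = 1,491.91  (< 5,630, feasible at tier 1)
EOQ₂ = √(2×48,300×200/8.6324) = 1,496.02  (< 5,630 → use Q = 5,630 at tier-2 price)
TC(tier 1 (EOQ₁), Q≈1,491.9) = $3,007,549.81
TC(tier 2, Q≈5,630.0) = $3,004,194.01
Minimum at tier 2: $3,004,194.01

$3,004,194.01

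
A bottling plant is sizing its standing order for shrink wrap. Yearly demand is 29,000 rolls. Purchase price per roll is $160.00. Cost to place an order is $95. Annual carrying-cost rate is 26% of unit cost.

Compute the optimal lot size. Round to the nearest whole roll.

Carrying cost H = $160 × 26% = $41.6000/roll/yr
Q* = √(2·D·S / H) = √(2·29,000·95 / 41.6) = √132,451.9 ≈ 363.94

364 rolls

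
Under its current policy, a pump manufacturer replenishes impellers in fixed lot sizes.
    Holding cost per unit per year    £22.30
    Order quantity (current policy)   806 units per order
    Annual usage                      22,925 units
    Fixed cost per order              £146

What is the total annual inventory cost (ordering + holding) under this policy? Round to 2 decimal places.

£13,139.57

Orders/yr = 22,925/806 = 28.443; ordering cost = 28.443 × £146 = £4,152.67
Average inventory = 806/2 = 403; holding cost = 403 × £22.3 = £8,986.90
Total = £4,152.67 + £8,986.90 = £13,139.57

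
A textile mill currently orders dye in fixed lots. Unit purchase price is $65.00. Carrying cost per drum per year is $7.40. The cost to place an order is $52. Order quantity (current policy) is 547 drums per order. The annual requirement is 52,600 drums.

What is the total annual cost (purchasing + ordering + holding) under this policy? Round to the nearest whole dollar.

Orders/yr = 52,600/547 = 96.161; ordering cost = 96.161 × $52 = $5,000.37
Average inventory = 547/2 = 273.5; holding cost = 273.5 × $7.4 = $2,023.90
Purchase cost = D·C = 52,600 × 65 = $3,419,000.00
Total = $5,000.37 + $2,023.90 + $3,419,000.00 = $3,426,024.27

$3,426,024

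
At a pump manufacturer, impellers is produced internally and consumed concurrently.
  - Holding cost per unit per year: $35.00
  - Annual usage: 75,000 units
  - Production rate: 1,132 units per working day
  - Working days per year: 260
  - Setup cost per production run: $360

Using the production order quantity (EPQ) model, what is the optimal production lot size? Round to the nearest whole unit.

1,439 units

Daily demand d = 75,000/260 = 288.462; p = 1132; 1 − d/p = 0.74518
EPQ = √(2DS / (H(1 − d/p)))
    = √(2 × 75,000 × 360 / (35 × 0.74518)) ≈ 1,438.91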